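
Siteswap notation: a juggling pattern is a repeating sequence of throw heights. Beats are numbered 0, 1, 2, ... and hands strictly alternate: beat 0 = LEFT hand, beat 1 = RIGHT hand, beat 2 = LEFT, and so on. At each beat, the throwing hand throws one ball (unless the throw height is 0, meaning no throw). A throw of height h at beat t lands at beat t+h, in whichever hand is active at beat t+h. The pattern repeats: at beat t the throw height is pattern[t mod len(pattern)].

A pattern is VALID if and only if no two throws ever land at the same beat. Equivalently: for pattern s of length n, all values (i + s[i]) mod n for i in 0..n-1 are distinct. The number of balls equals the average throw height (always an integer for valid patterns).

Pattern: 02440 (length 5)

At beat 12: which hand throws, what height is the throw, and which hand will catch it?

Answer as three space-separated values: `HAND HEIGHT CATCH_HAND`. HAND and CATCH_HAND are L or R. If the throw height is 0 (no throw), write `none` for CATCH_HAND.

Answer: L 4 L

Derivation:
Beat 12: 12 mod 2 = 0, so hand = L
Throw height = pattern[12 mod 5] = pattern[2] = 4
Lands at beat 12+4=16, 16 mod 2 = 0, so catch hand = L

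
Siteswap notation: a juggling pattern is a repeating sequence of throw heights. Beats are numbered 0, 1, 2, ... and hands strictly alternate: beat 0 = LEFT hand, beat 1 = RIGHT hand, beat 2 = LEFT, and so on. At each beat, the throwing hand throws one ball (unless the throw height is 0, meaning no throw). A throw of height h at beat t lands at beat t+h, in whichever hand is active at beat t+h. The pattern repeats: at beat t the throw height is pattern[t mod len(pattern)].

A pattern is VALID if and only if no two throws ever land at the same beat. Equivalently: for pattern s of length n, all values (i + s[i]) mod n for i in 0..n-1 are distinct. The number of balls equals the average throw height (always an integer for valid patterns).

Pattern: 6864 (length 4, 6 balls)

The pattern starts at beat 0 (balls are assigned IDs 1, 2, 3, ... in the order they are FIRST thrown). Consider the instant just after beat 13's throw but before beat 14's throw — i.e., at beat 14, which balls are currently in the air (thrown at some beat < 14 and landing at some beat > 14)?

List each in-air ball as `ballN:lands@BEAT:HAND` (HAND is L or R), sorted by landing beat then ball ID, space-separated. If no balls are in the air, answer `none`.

Answer: ball4:lands@15:R ball5:lands@16:L ball2:lands@17:R ball1:lands@18:L ball6:lands@21:R

Derivation:
Beat 0 (L): throw ball1 h=6 -> lands@6:L; in-air after throw: [b1@6:L]
Beat 1 (R): throw ball2 h=8 -> lands@9:R; in-air after throw: [b1@6:L b2@9:R]
Beat 2 (L): throw ball3 h=6 -> lands@8:L; in-air after throw: [b1@6:L b3@8:L b2@9:R]
Beat 3 (R): throw ball4 h=4 -> lands@7:R; in-air after throw: [b1@6:L b4@7:R b3@8:L b2@9:R]
Beat 4 (L): throw ball5 h=6 -> lands@10:L; in-air after throw: [b1@6:L b4@7:R b3@8:L b2@9:R b5@10:L]
Beat 5 (R): throw ball6 h=8 -> lands@13:R; in-air after throw: [b1@6:L b4@7:R b3@8:L b2@9:R b5@10:L b6@13:R]
Beat 6 (L): throw ball1 h=6 -> lands@12:L; in-air after throw: [b4@7:R b3@8:L b2@9:R b5@10:L b1@12:L b6@13:R]
Beat 7 (R): throw ball4 h=4 -> lands@11:R; in-air after throw: [b3@8:L b2@9:R b5@10:L b4@11:R b1@12:L b6@13:R]
Beat 8 (L): throw ball3 h=6 -> lands@14:L; in-air after throw: [b2@9:R b5@10:L b4@11:R b1@12:L b6@13:R b3@14:L]
Beat 9 (R): throw ball2 h=8 -> lands@17:R; in-air after throw: [b5@10:L b4@11:R b1@12:L b6@13:R b3@14:L b2@17:R]
Beat 10 (L): throw ball5 h=6 -> lands@16:L; in-air after throw: [b4@11:R b1@12:L b6@13:R b3@14:L b5@16:L b2@17:R]
Beat 11 (R): throw ball4 h=4 -> lands@15:R; in-air after throw: [b1@12:L b6@13:R b3@14:L b4@15:R b5@16:L b2@17:R]
Beat 12 (L): throw ball1 h=6 -> lands@18:L; in-air after throw: [b6@13:R b3@14:L b4@15:R b5@16:L b2@17:R b1@18:L]
Beat 13 (R): throw ball6 h=8 -> lands@21:R; in-air after throw: [b3@14:L b4@15:R b5@16:L b2@17:R b1@18:L b6@21:R]
Beat 14 (L): throw ball3 h=6 -> lands@20:L; in-air after throw: [b4@15:R b5@16:L b2@17:R b1@18:L b3@20:L b6@21:R]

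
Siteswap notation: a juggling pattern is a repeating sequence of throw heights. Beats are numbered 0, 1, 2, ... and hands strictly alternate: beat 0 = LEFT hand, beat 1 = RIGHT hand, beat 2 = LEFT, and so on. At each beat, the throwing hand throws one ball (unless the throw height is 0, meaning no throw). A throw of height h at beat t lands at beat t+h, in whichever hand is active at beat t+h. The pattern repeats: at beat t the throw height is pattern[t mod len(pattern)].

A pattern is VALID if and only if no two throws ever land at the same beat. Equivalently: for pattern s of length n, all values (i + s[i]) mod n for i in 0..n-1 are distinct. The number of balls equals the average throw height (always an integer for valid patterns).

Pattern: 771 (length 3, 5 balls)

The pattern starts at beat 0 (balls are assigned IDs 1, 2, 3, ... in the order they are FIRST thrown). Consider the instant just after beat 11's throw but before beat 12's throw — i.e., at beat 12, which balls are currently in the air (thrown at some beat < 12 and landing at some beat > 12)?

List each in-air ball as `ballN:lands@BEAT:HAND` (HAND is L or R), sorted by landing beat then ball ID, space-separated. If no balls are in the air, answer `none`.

Answer: ball5:lands@13:R ball1:lands@14:L ball2:lands@16:L ball3:lands@17:R

Derivation:
Beat 0 (L): throw ball1 h=7 -> lands@7:R; in-air after throw: [b1@7:R]
Beat 1 (R): throw ball2 h=7 -> lands@8:L; in-air after throw: [b1@7:R b2@8:L]
Beat 2 (L): throw ball3 h=1 -> lands@3:R; in-air after throw: [b3@3:R b1@7:R b2@8:L]
Beat 3 (R): throw ball3 h=7 -> lands@10:L; in-air after throw: [b1@7:R b2@8:L b3@10:L]
Beat 4 (L): throw ball4 h=7 -> lands@11:R; in-air after throw: [b1@7:R b2@8:L b3@10:L b4@11:R]
Beat 5 (R): throw ball5 h=1 -> lands@6:L; in-air after throw: [b5@6:L b1@7:R b2@8:L b3@10:L b4@11:R]
Beat 6 (L): throw ball5 h=7 -> lands@13:R; in-air after throw: [b1@7:R b2@8:L b3@10:L b4@11:R b5@13:R]
Beat 7 (R): throw ball1 h=7 -> lands@14:L; in-air after throw: [b2@8:L b3@10:L b4@11:R b5@13:R b1@14:L]
Beat 8 (L): throw ball2 h=1 -> lands@9:R; in-air after throw: [b2@9:R b3@10:L b4@11:R b5@13:R b1@14:L]
Beat 9 (R): throw ball2 h=7 -> lands@16:L; in-air after throw: [b3@10:L b4@11:R b5@13:R b1@14:L b2@16:L]
Beat 10 (L): throw ball3 h=7 -> lands@17:R; in-air after throw: [b4@11:R b5@13:R b1@14:L b2@16:L b3@17:R]
Beat 11 (R): throw ball4 h=1 -> lands@12:L; in-air after throw: [b4@12:L b5@13:R b1@14:L b2@16:L b3@17:R]
Beat 12 (L): throw ball4 h=7 -> lands@19:R; in-air after throw: [b5@13:R b1@14:L b2@16:L b3@17:R b4@19:R]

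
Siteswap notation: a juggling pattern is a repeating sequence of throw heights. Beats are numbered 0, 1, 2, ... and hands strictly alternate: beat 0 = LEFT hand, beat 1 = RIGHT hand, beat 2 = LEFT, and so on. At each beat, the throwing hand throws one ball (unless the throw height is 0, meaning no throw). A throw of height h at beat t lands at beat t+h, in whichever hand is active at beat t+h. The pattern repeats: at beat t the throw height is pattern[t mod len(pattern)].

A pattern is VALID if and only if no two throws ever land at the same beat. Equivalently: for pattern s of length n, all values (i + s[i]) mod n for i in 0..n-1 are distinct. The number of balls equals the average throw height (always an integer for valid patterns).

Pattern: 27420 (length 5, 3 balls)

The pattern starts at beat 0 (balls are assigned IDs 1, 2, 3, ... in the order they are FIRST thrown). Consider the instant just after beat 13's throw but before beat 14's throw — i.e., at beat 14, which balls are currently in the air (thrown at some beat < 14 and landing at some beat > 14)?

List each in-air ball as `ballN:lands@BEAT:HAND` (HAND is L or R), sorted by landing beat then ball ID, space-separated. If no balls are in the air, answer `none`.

Answer: ball1:lands@15:R ball2:lands@16:L ball3:lands@18:L

Derivation:
Beat 0 (L): throw ball1 h=2 -> lands@2:L; in-air after throw: [b1@2:L]
Beat 1 (R): throw ball2 h=7 -> lands@8:L; in-air after throw: [b1@2:L b2@8:L]
Beat 2 (L): throw ball1 h=4 -> lands@6:L; in-air after throw: [b1@6:L b2@8:L]
Beat 3 (R): throw ball3 h=2 -> lands@5:R; in-air after throw: [b3@5:R b1@6:L b2@8:L]
Beat 5 (R): throw ball3 h=2 -> lands@7:R; in-air after throw: [b1@6:L b3@7:R b2@8:L]
Beat 6 (L): throw ball1 h=7 -> lands@13:R; in-air after throw: [b3@7:R b2@8:L b1@13:R]
Beat 7 (R): throw ball3 h=4 -> lands@11:R; in-air after throw: [b2@8:L b3@11:R b1@13:R]
Beat 8 (L): throw ball2 h=2 -> lands@10:L; in-air after throw: [b2@10:L b3@11:R b1@13:R]
Beat 10 (L): throw ball2 h=2 -> lands@12:L; in-air after throw: [b3@11:R b2@12:L b1@13:R]
Beat 11 (R): throw ball3 h=7 -> lands@18:L; in-air after throw: [b2@12:L b1@13:R b3@18:L]
Beat 12 (L): throw ball2 h=4 -> lands@16:L; in-air after throw: [b1@13:R b2@16:L b3@18:L]
Beat 13 (R): throw ball1 h=2 -> lands@15:R; in-air after throw: [b1@15:R b2@16:L b3@18:L]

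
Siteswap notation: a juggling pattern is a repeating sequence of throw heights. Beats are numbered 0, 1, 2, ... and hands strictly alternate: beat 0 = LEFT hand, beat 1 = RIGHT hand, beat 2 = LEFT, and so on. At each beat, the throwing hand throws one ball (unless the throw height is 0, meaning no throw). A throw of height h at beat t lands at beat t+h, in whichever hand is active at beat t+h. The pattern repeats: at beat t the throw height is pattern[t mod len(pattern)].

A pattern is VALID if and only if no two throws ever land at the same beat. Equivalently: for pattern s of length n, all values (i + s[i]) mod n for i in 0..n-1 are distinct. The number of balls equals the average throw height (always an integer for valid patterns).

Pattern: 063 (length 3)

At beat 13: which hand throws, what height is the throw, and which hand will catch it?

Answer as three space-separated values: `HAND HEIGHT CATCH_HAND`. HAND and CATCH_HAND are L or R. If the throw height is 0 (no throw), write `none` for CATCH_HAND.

Beat 13: 13 mod 2 = 1, so hand = R
Throw height = pattern[13 mod 3] = pattern[1] = 6
Lands at beat 13+6=19, 19 mod 2 = 1, so catch hand = R

Answer: R 6 R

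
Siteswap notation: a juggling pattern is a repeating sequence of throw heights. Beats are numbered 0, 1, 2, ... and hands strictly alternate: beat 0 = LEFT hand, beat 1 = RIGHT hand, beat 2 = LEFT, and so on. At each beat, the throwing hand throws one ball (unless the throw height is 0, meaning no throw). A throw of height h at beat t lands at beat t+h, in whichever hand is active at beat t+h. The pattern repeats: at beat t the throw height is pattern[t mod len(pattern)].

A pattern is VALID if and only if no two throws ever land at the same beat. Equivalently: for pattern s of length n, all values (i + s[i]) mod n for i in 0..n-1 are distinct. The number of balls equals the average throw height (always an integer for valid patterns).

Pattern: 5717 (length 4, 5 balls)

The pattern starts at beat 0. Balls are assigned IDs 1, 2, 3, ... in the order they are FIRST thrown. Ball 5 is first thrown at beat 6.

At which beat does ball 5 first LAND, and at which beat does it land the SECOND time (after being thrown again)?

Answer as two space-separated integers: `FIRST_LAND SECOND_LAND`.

Beat 0 (L): throw ball1 h=5 -> lands@5:R; in-air after throw: [b1@5:R]
Beat 1 (R): throw ball2 h=7 -> lands@8:L; in-air after throw: [b1@5:R b2@8:L]
Beat 2 (L): throw ball3 h=1 -> lands@3:R; in-air after throw: [b3@3:R b1@5:R b2@8:L]
Beat 3 (R): throw ball3 h=7 -> lands@10:L; in-air after throw: [b1@5:R b2@8:L b3@10:L]
Beat 4 (L): throw ball4 h=5 -> lands@9:R; in-air after throw: [b1@5:R b2@8:L b4@9:R b3@10:L]
Beat 5 (R): throw ball1 h=7 -> lands@12:L; in-air after throw: [b2@8:L b4@9:R b3@10:L b1@12:L]
Beat 6 (L): throw ball5 h=1 -> lands@7:R; in-air after throw: [b5@7:R b2@8:L b4@9:R b3@10:L b1@12:L]
Beat 7 (R): throw ball5 h=7 -> lands@14:L; in-air after throw: [b2@8:L b4@9:R b3@10:L b1@12:L b5@14:L]
Beat 8 (L): throw ball2 h=5 -> lands@13:R; in-air after throw: [b4@9:R b3@10:L b1@12:L b2@13:R b5@14:L]
Beat 9 (R): throw ball4 h=7 -> lands@16:L; in-air after throw: [b3@10:L b1@12:L b2@13:R b5@14:L b4@16:L]
Beat 10 (L): throw ball3 h=1 -> lands@11:R; in-air after throw: [b3@11:R b1@12:L b2@13:R b5@14:L b4@16:L]
Beat 11 (R): throw ball3 h=7 -> lands@18:L; in-air after throw: [b1@12:L b2@13:R b5@14:L b4@16:L b3@18:L]
Beat 12 (L): throw ball1 h=5 -> lands@17:R; in-air after throw: [b2@13:R b5@14:L b4@16:L b1@17:R b3@18:L]
Beat 13 (R): throw ball2 h=7 -> lands@20:L; in-air after throw: [b5@14:L b4@16:L b1@17:R b3@18:L b2@20:L]
Beat 14 (L): throw ball5 h=1 -> lands@15:R; in-air after throw: [b5@15:R b4@16:L b1@17:R b3@18:L b2@20:L]
Ball 5: thrown@6 h=1 -> first land @7; rethrown@7 h=7 -> second land @14

Answer: 7 14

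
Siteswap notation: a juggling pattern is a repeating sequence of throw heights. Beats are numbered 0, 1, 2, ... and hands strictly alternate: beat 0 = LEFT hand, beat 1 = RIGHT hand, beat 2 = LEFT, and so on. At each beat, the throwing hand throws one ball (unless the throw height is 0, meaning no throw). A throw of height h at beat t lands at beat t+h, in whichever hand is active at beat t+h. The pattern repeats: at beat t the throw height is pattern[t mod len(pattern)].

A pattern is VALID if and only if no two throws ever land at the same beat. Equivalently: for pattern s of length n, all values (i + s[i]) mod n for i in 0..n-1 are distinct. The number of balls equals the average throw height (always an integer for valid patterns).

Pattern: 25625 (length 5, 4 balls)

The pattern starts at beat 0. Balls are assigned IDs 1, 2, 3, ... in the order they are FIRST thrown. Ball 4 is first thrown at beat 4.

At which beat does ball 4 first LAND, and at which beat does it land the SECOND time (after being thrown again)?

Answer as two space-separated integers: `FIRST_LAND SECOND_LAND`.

Beat 0 (L): throw ball1 h=2 -> lands@2:L; in-air after throw: [b1@2:L]
Beat 1 (R): throw ball2 h=5 -> lands@6:L; in-air after throw: [b1@2:L b2@6:L]
Beat 2 (L): throw ball1 h=6 -> lands@8:L; in-air after throw: [b2@6:L b1@8:L]
Beat 3 (R): throw ball3 h=2 -> lands@5:R; in-air after throw: [b3@5:R b2@6:L b1@8:L]
Beat 4 (L): throw ball4 h=5 -> lands@9:R; in-air after throw: [b3@5:R b2@6:L b1@8:L b4@9:R]
Beat 5 (R): throw ball3 h=2 -> lands@7:R; in-air after throw: [b2@6:L b3@7:R b1@8:L b4@9:R]
Beat 6 (L): throw ball2 h=5 -> lands@11:R; in-air after throw: [b3@7:R b1@8:L b4@9:R b2@11:R]
Beat 7 (R): throw ball3 h=6 -> lands@13:R; in-air after throw: [b1@8:L b4@9:R b2@11:R b3@13:R]
Beat 8 (L): throw ball1 h=2 -> lands@10:L; in-air after throw: [b4@9:R b1@10:L b2@11:R b3@13:R]
Beat 9 (R): throw ball4 h=5 -> lands@14:L; in-air after throw: [b1@10:L b2@11:R b3@13:R b4@14:L]
Beat 10 (L): throw ball1 h=2 -> lands@12:L; in-air after throw: [b2@11:R b1@12:L b3@13:R b4@14:L]
Beat 11 (R): throw ball2 h=5 -> lands@16:L; in-air after throw: [b1@12:L b3@13:R b4@14:L b2@16:L]
Beat 12 (L): throw ball1 h=6 -> lands@18:L; in-air after throw: [b3@13:R b4@14:L b2@16:L b1@18:L]
Beat 13 (R): throw ball3 h=2 -> lands@15:R; in-air after throw: [b4@14:L b3@15:R b2@16:L b1@18:L]
Beat 14 (L): throw ball4 h=5 -> lands@19:R; in-air after throw: [b3@15:R b2@16:L b1@18:L b4@19:R]
Ball 4: thrown@4 h=5 -> first land @9; rethrown@9 h=5 -> second land @14

Answer: 9 14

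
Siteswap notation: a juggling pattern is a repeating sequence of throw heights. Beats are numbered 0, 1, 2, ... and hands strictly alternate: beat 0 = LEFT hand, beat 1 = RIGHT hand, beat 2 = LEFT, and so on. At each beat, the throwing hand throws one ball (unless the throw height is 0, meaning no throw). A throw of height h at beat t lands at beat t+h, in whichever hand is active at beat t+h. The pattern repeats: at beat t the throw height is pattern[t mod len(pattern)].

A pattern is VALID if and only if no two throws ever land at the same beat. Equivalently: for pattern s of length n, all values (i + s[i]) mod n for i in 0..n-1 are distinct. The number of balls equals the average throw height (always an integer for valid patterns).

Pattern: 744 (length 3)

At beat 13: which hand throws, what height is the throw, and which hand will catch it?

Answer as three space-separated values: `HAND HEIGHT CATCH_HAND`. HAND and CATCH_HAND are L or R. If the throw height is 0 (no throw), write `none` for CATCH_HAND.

Answer: R 4 R

Derivation:
Beat 13: 13 mod 2 = 1, so hand = R
Throw height = pattern[13 mod 3] = pattern[1] = 4
Lands at beat 13+4=17, 17 mod 2 = 1, so catch hand = R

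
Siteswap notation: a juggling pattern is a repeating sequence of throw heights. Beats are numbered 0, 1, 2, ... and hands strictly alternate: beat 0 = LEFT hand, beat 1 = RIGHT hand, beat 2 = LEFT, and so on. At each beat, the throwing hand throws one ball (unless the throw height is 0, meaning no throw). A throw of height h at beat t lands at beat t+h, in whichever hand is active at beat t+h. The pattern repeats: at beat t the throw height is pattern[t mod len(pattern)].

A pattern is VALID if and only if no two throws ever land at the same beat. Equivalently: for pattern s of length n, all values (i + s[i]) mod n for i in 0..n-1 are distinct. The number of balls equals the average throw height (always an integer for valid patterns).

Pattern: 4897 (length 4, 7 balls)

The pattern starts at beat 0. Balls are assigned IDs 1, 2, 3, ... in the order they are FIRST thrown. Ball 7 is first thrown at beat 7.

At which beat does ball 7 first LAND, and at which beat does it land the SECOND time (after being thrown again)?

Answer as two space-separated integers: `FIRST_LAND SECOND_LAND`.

Beat 0 (L): throw ball1 h=4 -> lands@4:L; in-air after throw: [b1@4:L]
Beat 1 (R): throw ball2 h=8 -> lands@9:R; in-air after throw: [b1@4:L b2@9:R]
Beat 2 (L): throw ball3 h=9 -> lands@11:R; in-air after throw: [b1@4:L b2@9:R b3@11:R]
Beat 3 (R): throw ball4 h=7 -> lands@10:L; in-air after throw: [b1@4:L b2@9:R b4@10:L b3@11:R]
Beat 4 (L): throw ball1 h=4 -> lands@8:L; in-air after throw: [b1@8:L b2@9:R b4@10:L b3@11:R]
Beat 5 (R): throw ball5 h=8 -> lands@13:R; in-air after throw: [b1@8:L b2@9:R b4@10:L b3@11:R b5@13:R]
Beat 6 (L): throw ball6 h=9 -> lands@15:R; in-air after throw: [b1@8:L b2@9:R b4@10:L b3@11:R b5@13:R b6@15:R]
Beat 7 (R): throw ball7 h=7 -> lands@14:L; in-air after throw: [b1@8:L b2@9:R b4@10:L b3@11:R b5@13:R b7@14:L b6@15:R]
Beat 8 (L): throw ball1 h=4 -> lands@12:L; in-air after throw: [b2@9:R b4@10:L b3@11:R b1@12:L b5@13:R b7@14:L b6@15:R]
Beat 9 (R): throw ball2 h=8 -> lands@17:R; in-air after throw: [b4@10:L b3@11:R b1@12:L b5@13:R b7@14:L b6@15:R b2@17:R]
Beat 10 (L): throw ball4 h=9 -> lands@19:R; in-air after throw: [b3@11:R b1@12:L b5@13:R b7@14:L b6@15:R b2@17:R b4@19:R]
Beat 11 (R): throw ball3 h=7 -> lands@18:L; in-air after throw: [b1@12:L b5@13:R b7@14:L b6@15:R b2@17:R b3@18:L b4@19:R]
Beat 12 (L): throw ball1 h=4 -> lands@16:L; in-air after throw: [b5@13:R b7@14:L b6@15:R b1@16:L b2@17:R b3@18:L b4@19:R]
Beat 13 (R): throw ball5 h=8 -> lands@21:R; in-air after throw: [b7@14:L b6@15:R b1@16:L b2@17:R b3@18:L b4@19:R b5@21:R]
Beat 14 (L): throw ball7 h=9 -> lands@23:R; in-air after throw: [b6@15:R b1@16:L b2@17:R b3@18:L b4@19:R b5@21:R b7@23:R]
Beat 15 (R): throw ball6 h=7 -> lands@22:L; in-air after throw: [b1@16:L b2@17:R b3@18:L b4@19:R b5@21:R b6@22:L b7@23:R]
Beat 16 (L): throw ball1 h=4 -> lands@20:L; in-air after throw: [b2@17:R b3@18:L b4@19:R b1@20:L b5@21:R b6@22:L b7@23:R]
Beat 17 (R): throw ball2 h=8 -> lands@25:R; in-air after throw: [b3@18:L b4@19:R b1@20:L b5@21:R b6@22:L b7@23:R b2@25:R]
Beat 18 (L): throw ball3 h=9 -> lands@27:R; in-air after throw: [b4@19:R b1@20:L b5@21:R b6@22:L b7@23:R b2@25:R b3@27:R]
Beat 19 (R): throw ball4 h=7 -> lands@26:L; in-air after throw: [b1@20:L b5@21:R b6@22:L b7@23:R b2@25:R b4@26:L b3@27:R]
Beat 20 (L): throw ball1 h=4 -> lands@24:L; in-air after throw: [b5@21:R b6@22:L b7@23:R b1@24:L b2@25:R b4@26:L b3@27:R]
Ball 7: thrown@7 h=7 -> first land @14; rethrown@14 h=9 -> second land @23

Answer: 14 23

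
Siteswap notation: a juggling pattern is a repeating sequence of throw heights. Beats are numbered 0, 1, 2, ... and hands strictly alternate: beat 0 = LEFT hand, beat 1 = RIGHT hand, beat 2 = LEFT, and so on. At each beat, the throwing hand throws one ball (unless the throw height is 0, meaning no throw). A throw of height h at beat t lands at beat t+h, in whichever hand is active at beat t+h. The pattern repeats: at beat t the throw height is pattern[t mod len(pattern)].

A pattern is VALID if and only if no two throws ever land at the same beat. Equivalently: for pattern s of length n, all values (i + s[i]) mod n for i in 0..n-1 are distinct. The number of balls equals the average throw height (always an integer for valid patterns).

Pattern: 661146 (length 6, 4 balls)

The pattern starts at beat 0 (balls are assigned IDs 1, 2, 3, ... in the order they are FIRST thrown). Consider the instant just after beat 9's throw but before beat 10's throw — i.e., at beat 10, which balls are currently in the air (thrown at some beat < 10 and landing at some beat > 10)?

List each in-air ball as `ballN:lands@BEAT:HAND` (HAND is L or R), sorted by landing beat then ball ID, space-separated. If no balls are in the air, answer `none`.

Answer: ball4:lands@11:R ball1:lands@12:L ball2:lands@13:R

Derivation:
Beat 0 (L): throw ball1 h=6 -> lands@6:L; in-air after throw: [b1@6:L]
Beat 1 (R): throw ball2 h=6 -> lands@7:R; in-air after throw: [b1@6:L b2@7:R]
Beat 2 (L): throw ball3 h=1 -> lands@3:R; in-air after throw: [b3@3:R b1@6:L b2@7:R]
Beat 3 (R): throw ball3 h=1 -> lands@4:L; in-air after throw: [b3@4:L b1@6:L b2@7:R]
Beat 4 (L): throw ball3 h=4 -> lands@8:L; in-air after throw: [b1@6:L b2@7:R b3@8:L]
Beat 5 (R): throw ball4 h=6 -> lands@11:R; in-air after throw: [b1@6:L b2@7:R b3@8:L b4@11:R]
Beat 6 (L): throw ball1 h=6 -> lands@12:L; in-air after throw: [b2@7:R b3@8:L b4@11:R b1@12:L]
Beat 7 (R): throw ball2 h=6 -> lands@13:R; in-air after throw: [b3@8:L b4@11:R b1@12:L b2@13:R]
Beat 8 (L): throw ball3 h=1 -> lands@9:R; in-air after throw: [b3@9:R b4@11:R b1@12:L b2@13:R]
Beat 9 (R): throw ball3 h=1 -> lands@10:L; in-air after throw: [b3@10:L b4@11:R b1@12:L b2@13:R]
Beat 10 (L): throw ball3 h=4 -> lands@14:L; in-air after throw: [b4@11:R b1@12:L b2@13:R b3@14:L]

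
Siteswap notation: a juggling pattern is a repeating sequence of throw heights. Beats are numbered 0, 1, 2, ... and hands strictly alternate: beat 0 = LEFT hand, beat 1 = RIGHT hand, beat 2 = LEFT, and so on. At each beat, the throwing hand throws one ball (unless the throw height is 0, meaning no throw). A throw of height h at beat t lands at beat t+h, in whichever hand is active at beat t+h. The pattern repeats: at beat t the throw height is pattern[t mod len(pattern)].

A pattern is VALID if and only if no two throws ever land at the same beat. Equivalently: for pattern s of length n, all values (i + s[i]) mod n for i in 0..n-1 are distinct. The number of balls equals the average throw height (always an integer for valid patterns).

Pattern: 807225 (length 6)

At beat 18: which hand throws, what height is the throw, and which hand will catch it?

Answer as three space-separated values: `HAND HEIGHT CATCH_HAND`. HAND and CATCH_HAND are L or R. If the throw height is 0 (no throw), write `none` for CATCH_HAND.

Answer: L 8 L

Derivation:
Beat 18: 18 mod 2 = 0, so hand = L
Throw height = pattern[18 mod 6] = pattern[0] = 8
Lands at beat 18+8=26, 26 mod 2 = 0, so catch hand = L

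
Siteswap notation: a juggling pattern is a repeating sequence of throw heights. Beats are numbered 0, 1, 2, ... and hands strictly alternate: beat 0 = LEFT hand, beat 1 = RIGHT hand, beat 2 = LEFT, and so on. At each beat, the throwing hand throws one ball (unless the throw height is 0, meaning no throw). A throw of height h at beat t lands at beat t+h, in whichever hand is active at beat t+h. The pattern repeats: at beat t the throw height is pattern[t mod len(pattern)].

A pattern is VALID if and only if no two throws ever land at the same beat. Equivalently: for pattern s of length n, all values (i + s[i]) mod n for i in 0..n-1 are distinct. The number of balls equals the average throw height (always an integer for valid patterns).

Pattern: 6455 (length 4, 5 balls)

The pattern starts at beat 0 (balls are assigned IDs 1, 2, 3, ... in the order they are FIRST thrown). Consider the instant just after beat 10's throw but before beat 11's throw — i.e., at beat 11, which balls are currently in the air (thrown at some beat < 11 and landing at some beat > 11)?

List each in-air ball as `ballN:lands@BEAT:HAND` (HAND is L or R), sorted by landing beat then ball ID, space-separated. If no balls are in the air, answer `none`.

Answer: ball3:lands@12:L ball2:lands@13:R ball4:lands@14:L ball5:lands@15:R

Derivation:
Beat 0 (L): throw ball1 h=6 -> lands@6:L; in-air after throw: [b1@6:L]
Beat 1 (R): throw ball2 h=4 -> lands@5:R; in-air after throw: [b2@5:R b1@6:L]
Beat 2 (L): throw ball3 h=5 -> lands@7:R; in-air after throw: [b2@5:R b1@6:L b3@7:R]
Beat 3 (R): throw ball4 h=5 -> lands@8:L; in-air after throw: [b2@5:R b1@6:L b3@7:R b4@8:L]
Beat 4 (L): throw ball5 h=6 -> lands@10:L; in-air after throw: [b2@5:R b1@6:L b3@7:R b4@8:L b5@10:L]
Beat 5 (R): throw ball2 h=4 -> lands@9:R; in-air after throw: [b1@6:L b3@7:R b4@8:L b2@9:R b5@10:L]
Beat 6 (L): throw ball1 h=5 -> lands@11:R; in-air after throw: [b3@7:R b4@8:L b2@9:R b5@10:L b1@11:R]
Beat 7 (R): throw ball3 h=5 -> lands@12:L; in-air after throw: [b4@8:L b2@9:R b5@10:L b1@11:R b3@12:L]
Beat 8 (L): throw ball4 h=6 -> lands@14:L; in-air after throw: [b2@9:R b5@10:L b1@11:R b3@12:L b4@14:L]
Beat 9 (R): throw ball2 h=4 -> lands@13:R; in-air after throw: [b5@10:L b1@11:R b3@12:L b2@13:R b4@14:L]
Beat 10 (L): throw ball5 h=5 -> lands@15:R; in-air after throw: [b1@11:R b3@12:L b2@13:R b4@14:L b5@15:R]
Beat 11 (R): throw ball1 h=5 -> lands@16:L; in-air after throw: [b3@12:L b2@13:R b4@14:L b5@15:R b1@16:L]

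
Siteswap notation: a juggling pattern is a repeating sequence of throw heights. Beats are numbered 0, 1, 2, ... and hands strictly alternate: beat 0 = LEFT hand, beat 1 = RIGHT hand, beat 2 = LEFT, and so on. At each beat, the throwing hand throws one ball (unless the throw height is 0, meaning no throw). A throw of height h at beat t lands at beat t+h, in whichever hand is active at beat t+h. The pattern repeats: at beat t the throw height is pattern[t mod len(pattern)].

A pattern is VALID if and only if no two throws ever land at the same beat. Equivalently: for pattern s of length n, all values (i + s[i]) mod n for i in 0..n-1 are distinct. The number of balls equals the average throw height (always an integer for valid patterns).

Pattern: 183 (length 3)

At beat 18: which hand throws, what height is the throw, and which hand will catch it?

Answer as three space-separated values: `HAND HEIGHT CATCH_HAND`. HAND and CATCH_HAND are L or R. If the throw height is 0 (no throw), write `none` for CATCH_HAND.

Beat 18: 18 mod 2 = 0, so hand = L
Throw height = pattern[18 mod 3] = pattern[0] = 1
Lands at beat 18+1=19, 19 mod 2 = 1, so catch hand = R

Answer: L 1 R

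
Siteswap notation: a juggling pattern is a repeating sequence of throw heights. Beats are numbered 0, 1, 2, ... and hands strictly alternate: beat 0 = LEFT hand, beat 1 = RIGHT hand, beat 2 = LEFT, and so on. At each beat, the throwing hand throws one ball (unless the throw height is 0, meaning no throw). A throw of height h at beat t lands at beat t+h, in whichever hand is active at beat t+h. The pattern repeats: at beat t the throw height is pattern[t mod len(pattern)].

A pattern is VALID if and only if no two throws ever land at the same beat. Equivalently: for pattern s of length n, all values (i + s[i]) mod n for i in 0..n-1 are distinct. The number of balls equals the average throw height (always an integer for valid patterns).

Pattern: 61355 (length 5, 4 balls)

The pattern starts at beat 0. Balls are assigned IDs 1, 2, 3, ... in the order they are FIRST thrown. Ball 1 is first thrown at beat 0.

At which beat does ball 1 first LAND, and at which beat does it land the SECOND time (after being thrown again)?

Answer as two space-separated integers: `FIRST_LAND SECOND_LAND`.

Beat 0 (L): throw ball1 h=6 -> lands@6:L; in-air after throw: [b1@6:L]
Beat 1 (R): throw ball2 h=1 -> lands@2:L; in-air after throw: [b2@2:L b1@6:L]
Beat 2 (L): throw ball2 h=3 -> lands@5:R; in-air after throw: [b2@5:R b1@6:L]
Beat 3 (R): throw ball3 h=5 -> lands@8:L; in-air after throw: [b2@5:R b1@6:L b3@8:L]
Beat 4 (L): throw ball4 h=5 -> lands@9:R; in-air after throw: [b2@5:R b1@6:L b3@8:L b4@9:R]
Beat 5 (R): throw ball2 h=6 -> lands@11:R; in-air after throw: [b1@6:L b3@8:L b4@9:R b2@11:R]
Beat 6 (L): throw ball1 h=1 -> lands@7:R; in-air after throw: [b1@7:R b3@8:L b4@9:R b2@11:R]
Beat 7 (R): throw ball1 h=3 -> lands@10:L; in-air after throw: [b3@8:L b4@9:R b1@10:L b2@11:R]
Ball 1: thrown@0 h=6 -> first land @6; rethrown@6 h=1 -> second land @7

Answer: 6 7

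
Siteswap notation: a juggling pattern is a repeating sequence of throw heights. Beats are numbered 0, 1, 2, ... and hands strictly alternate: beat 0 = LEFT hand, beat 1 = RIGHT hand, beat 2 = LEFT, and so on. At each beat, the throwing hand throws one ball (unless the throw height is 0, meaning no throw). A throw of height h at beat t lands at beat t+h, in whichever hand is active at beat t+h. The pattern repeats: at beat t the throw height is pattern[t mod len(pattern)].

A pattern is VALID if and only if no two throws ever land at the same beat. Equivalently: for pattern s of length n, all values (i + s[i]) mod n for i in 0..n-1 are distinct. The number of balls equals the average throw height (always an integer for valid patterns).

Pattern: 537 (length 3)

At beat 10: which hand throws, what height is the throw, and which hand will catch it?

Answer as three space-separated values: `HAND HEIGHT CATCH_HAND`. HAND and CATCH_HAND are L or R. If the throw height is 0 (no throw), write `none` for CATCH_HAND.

Answer: L 3 R

Derivation:
Beat 10: 10 mod 2 = 0, so hand = L
Throw height = pattern[10 mod 3] = pattern[1] = 3
Lands at beat 10+3=13, 13 mod 2 = 1, so catch hand = R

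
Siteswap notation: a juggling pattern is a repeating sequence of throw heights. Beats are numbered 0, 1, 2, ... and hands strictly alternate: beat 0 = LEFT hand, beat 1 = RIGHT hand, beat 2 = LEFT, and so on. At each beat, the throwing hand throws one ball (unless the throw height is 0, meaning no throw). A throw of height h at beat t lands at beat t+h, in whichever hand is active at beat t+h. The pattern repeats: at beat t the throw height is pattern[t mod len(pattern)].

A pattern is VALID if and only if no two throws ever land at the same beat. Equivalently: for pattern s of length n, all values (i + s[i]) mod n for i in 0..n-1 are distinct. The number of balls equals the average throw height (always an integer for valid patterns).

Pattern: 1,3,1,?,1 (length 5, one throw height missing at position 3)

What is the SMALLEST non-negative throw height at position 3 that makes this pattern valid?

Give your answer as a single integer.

Answer: 4

Derivation:
i=0: (0 + 1) mod 5 = 1
i=1: (1 + 3) mod 5 = 4
i=2: (2 + 1) mod 5 = 3
i=3: s[i]=? (unknown)
i=4: (4 + 1) mod 5 = 0
Known residues: [0, 1, 3, 4]; need a permutation of 0..4, so missing residue r = 2
Need (3 + s) mod 5 = 2; smallest s = (2 - 3) mod 5 = 4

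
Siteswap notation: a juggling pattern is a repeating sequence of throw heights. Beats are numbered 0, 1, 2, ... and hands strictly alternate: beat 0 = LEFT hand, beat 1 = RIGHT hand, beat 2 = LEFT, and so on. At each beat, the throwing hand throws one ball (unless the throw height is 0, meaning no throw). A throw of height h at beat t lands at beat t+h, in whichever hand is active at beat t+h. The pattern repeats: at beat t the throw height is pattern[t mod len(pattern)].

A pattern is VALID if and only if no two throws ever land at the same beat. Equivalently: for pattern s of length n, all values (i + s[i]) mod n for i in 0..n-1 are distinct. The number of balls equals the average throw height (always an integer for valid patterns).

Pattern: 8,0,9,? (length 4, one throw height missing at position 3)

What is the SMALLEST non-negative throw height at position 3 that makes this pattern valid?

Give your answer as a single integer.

Answer: 3

Derivation:
i=0: (0 + 8) mod 4 = 0
i=1: (1 + 0) mod 4 = 1
i=2: (2 + 9) mod 4 = 3
i=3: s[i]=? (unknown)
Known residues: [0, 1, 3]; need a permutation of 0..3, so missing residue r = 2
Need (3 + s) mod 4 = 2; smallest s = (2 - 3) mod 4 = 3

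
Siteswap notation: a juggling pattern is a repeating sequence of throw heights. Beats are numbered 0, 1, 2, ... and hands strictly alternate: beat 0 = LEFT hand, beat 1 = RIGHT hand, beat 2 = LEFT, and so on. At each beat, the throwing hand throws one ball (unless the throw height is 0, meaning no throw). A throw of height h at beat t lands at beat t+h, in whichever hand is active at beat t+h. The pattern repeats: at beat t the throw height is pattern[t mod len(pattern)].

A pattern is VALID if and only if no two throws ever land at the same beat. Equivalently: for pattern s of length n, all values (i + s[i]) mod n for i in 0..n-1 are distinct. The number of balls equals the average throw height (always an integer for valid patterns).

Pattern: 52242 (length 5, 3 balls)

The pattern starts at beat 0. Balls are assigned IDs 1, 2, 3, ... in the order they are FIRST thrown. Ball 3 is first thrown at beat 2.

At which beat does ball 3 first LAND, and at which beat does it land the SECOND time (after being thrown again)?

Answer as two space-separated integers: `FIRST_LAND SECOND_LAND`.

Beat 0 (L): throw ball1 h=5 -> lands@5:R; in-air after throw: [b1@5:R]
Beat 1 (R): throw ball2 h=2 -> lands@3:R; in-air after throw: [b2@3:R b1@5:R]
Beat 2 (L): throw ball3 h=2 -> lands@4:L; in-air after throw: [b2@3:R b3@4:L b1@5:R]
Beat 3 (R): throw ball2 h=4 -> lands@7:R; in-air after throw: [b3@4:L b1@5:R b2@7:R]
Beat 4 (L): throw ball3 h=2 -> lands@6:L; in-air after throw: [b1@5:R b3@6:L b2@7:R]
Beat 5 (R): throw ball1 h=5 -> lands@10:L; in-air after throw: [b3@6:L b2@7:R b1@10:L]
Beat 6 (L): throw ball3 h=2 -> lands@8:L; in-air after throw: [b2@7:R b3@8:L b1@10:L]
Ball 3: thrown@2 h=2 -> first land @4; rethrown@4 h=2 -> second land @6

Answer: 4 6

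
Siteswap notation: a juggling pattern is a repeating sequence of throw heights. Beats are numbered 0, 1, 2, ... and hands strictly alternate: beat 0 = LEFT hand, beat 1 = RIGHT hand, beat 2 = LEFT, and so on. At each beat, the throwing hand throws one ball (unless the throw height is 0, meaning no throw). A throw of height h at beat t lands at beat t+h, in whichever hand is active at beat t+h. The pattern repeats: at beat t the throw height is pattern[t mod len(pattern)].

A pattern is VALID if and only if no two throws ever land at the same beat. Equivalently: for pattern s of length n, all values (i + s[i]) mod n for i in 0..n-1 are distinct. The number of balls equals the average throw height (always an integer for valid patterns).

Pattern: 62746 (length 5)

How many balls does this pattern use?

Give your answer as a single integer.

Pattern = [6, 2, 7, 4, 6], length n = 5
  position 0: throw height = 6, running sum = 6
  position 1: throw height = 2, running sum = 8
  position 2: throw height = 7, running sum = 15
  position 3: throw height = 4, running sum = 19
  position 4: throw height = 6, running sum = 25
Total sum = 25; balls = sum / n = 25 / 5 = 5

Answer: 5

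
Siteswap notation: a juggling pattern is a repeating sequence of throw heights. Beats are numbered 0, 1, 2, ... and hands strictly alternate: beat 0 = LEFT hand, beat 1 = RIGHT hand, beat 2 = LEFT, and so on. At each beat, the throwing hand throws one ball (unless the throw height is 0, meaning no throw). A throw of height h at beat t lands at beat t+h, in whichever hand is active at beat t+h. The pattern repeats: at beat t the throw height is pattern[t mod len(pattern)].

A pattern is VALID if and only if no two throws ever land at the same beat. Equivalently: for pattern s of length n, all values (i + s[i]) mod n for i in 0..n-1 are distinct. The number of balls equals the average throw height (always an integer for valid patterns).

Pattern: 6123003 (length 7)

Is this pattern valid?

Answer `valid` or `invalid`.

Answer: invalid

Derivation:
i=0: (i + s[i]) mod n = (0 + 6) mod 7 = 6
i=1: (i + s[i]) mod n = (1 + 1) mod 7 = 2
i=2: (i + s[i]) mod n = (2 + 2) mod 7 = 4
i=3: (i + s[i]) mod n = (3 + 3) mod 7 = 6
i=4: (i + s[i]) mod n = (4 + 0) mod 7 = 4
i=5: (i + s[i]) mod n = (5 + 0) mod 7 = 5
i=6: (i + s[i]) mod n = (6 + 3) mod 7 = 2
Residues: [6, 2, 4, 6, 4, 5, 2], distinct: False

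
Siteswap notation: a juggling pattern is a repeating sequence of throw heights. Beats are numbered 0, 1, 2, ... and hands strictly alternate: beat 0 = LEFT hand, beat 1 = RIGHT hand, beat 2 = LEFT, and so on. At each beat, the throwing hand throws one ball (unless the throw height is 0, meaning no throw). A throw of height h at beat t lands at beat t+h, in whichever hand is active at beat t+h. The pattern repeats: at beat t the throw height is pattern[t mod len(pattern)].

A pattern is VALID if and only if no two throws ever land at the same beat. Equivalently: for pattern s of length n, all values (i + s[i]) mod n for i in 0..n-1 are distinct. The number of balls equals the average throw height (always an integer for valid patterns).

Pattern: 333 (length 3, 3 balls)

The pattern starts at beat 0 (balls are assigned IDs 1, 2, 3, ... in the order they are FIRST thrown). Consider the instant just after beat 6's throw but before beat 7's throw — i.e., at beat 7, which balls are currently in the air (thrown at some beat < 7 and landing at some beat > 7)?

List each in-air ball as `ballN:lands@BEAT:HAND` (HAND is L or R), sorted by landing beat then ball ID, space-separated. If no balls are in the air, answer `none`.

Beat 0 (L): throw ball1 h=3 -> lands@3:R; in-air after throw: [b1@3:R]
Beat 1 (R): throw ball2 h=3 -> lands@4:L; in-air after throw: [b1@3:R b2@4:L]
Beat 2 (L): throw ball3 h=3 -> lands@5:R; in-air after throw: [b1@3:R b2@4:L b3@5:R]
Beat 3 (R): throw ball1 h=3 -> lands@6:L; in-air after throw: [b2@4:L b3@5:R b1@6:L]
Beat 4 (L): throw ball2 h=3 -> lands@7:R; in-air after throw: [b3@5:R b1@6:L b2@7:R]
Beat 5 (R): throw ball3 h=3 -> lands@8:L; in-air after throw: [b1@6:L b2@7:R b3@8:L]
Beat 6 (L): throw ball1 h=3 -> lands@9:R; in-air after throw: [b2@7:R b3@8:L b1@9:R]
Beat 7 (R): throw ball2 h=3 -> lands@10:L; in-air after throw: [b3@8:L b1@9:R b2@10:L]

Answer: ball3:lands@8:L ball1:lands@9:R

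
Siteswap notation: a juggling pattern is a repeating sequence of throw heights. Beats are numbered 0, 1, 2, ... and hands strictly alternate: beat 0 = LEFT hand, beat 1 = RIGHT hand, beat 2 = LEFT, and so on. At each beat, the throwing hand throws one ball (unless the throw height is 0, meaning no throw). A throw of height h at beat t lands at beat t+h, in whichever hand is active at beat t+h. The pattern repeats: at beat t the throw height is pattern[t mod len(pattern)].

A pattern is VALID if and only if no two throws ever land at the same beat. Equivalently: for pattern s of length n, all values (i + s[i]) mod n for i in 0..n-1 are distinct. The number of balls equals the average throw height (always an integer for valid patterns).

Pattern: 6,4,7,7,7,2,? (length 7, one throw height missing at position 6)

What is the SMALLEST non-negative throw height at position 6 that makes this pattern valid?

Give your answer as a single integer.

i=0: (0 + 6) mod 7 = 6
i=1: (1 + 4) mod 7 = 5
i=2: (2 + 7) mod 7 = 2
i=3: (3 + 7) mod 7 = 3
i=4: (4 + 7) mod 7 = 4
i=5: (5 + 2) mod 7 = 0
i=6: s[i]=? (unknown)
Known residues: [0, 2, 3, 4, 5, 6]; need a permutation of 0..6, so missing residue r = 1
Need (6 + s) mod 7 = 1; smallest s = (1 - 6) mod 7 = 2

Answer: 2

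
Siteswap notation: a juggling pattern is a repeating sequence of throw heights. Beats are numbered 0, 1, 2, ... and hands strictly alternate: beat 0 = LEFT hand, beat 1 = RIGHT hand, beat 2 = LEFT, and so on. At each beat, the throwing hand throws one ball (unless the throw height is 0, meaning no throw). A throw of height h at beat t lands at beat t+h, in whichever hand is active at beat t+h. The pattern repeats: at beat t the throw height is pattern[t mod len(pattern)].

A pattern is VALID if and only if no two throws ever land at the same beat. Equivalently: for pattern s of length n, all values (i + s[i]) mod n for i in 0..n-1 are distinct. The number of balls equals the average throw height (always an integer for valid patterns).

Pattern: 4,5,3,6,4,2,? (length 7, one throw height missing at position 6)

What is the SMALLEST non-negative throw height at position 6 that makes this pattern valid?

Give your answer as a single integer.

i=0: (0 + 4) mod 7 = 4
i=1: (1 + 5) mod 7 = 6
i=2: (2 + 3) mod 7 = 5
i=3: (3 + 6) mod 7 = 2
i=4: (4 + 4) mod 7 = 1
i=5: (5 + 2) mod 7 = 0
i=6: s[i]=? (unknown)
Known residues: [0, 1, 2, 4, 5, 6]; need a permutation of 0..6, so missing residue r = 3
Need (6 + s) mod 7 = 3; smallest s = (3 - 6) mod 7 = 4

Answer: 4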